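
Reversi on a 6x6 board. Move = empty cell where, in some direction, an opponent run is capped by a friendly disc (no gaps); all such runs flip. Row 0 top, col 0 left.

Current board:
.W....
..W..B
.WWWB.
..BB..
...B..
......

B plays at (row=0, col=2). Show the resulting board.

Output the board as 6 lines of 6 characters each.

Place B at (0,2); scan 8 dirs for brackets.
Dir NW: edge -> no flip
Dir N: edge -> no flip
Dir NE: edge -> no flip
Dir W: opp run (0,1), next='.' -> no flip
Dir E: first cell '.' (not opp) -> no flip
Dir SW: first cell '.' (not opp) -> no flip
Dir S: opp run (1,2) (2,2) capped by B -> flip
Dir SE: first cell '.' (not opp) -> no flip
All flips: (1,2) (2,2)

Answer: .WB...
..B..B
.WBWB.
..BB..
...B..
......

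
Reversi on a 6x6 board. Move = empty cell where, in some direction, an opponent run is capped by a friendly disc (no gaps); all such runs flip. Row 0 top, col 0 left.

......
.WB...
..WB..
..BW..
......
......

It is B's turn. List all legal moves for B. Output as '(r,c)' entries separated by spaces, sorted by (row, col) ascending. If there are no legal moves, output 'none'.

Answer: (1,0) (2,1) (3,4) (4,3)

Derivation:
(0,0): no bracket -> illegal
(0,1): no bracket -> illegal
(0,2): no bracket -> illegal
(1,0): flips 1 -> legal
(1,3): no bracket -> illegal
(2,0): no bracket -> illegal
(2,1): flips 1 -> legal
(2,4): no bracket -> illegal
(3,1): no bracket -> illegal
(3,4): flips 1 -> legal
(4,2): no bracket -> illegal
(4,3): flips 1 -> legal
(4,4): no bracket -> illegal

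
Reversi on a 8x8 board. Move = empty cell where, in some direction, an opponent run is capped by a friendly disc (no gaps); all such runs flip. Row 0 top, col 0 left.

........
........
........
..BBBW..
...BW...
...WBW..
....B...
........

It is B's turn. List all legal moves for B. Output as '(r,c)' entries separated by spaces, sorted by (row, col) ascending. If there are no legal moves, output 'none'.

(2,4): no bracket -> illegal
(2,5): no bracket -> illegal
(2,6): no bracket -> illegal
(3,6): flips 1 -> legal
(4,2): flips 1 -> legal
(4,5): flips 1 -> legal
(4,6): flips 1 -> legal
(5,2): flips 1 -> legal
(5,6): flips 1 -> legal
(6,2): no bracket -> illegal
(6,3): flips 1 -> legal
(6,5): no bracket -> illegal
(6,6): flips 2 -> legal

Answer: (3,6) (4,2) (4,5) (4,6) (5,2) (5,6) (6,3) (6,6)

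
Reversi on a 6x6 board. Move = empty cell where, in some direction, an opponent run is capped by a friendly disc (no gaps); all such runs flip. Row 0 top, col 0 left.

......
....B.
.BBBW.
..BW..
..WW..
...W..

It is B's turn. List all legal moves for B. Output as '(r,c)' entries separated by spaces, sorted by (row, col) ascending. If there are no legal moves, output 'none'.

Answer: (2,5) (3,4) (4,4) (5,2) (5,4)

Derivation:
(1,3): no bracket -> illegal
(1,5): no bracket -> illegal
(2,5): flips 1 -> legal
(3,1): no bracket -> illegal
(3,4): flips 2 -> legal
(3,5): no bracket -> illegal
(4,1): no bracket -> illegal
(4,4): flips 1 -> legal
(5,1): no bracket -> illegal
(5,2): flips 1 -> legal
(5,4): flips 1 -> legal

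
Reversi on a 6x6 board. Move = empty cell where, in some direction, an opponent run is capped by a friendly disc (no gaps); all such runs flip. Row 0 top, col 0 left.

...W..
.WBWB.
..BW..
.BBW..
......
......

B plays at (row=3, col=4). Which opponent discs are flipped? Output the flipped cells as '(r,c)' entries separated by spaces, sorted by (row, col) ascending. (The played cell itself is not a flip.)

Answer: (2,3) (3,3)

Derivation:
Dir NW: opp run (2,3) capped by B -> flip
Dir N: first cell '.' (not opp) -> no flip
Dir NE: first cell '.' (not opp) -> no flip
Dir W: opp run (3,3) capped by B -> flip
Dir E: first cell '.' (not opp) -> no flip
Dir SW: first cell '.' (not opp) -> no flip
Dir S: first cell '.' (not opp) -> no flip
Dir SE: first cell '.' (not opp) -> no flip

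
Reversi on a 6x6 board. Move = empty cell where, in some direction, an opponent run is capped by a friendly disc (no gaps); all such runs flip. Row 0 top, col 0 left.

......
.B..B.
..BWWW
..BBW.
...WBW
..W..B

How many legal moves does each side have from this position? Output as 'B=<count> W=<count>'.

Answer: B=6 W=8

Derivation:
-- B to move --
(1,2): no bracket -> illegal
(1,3): flips 1 -> legal
(1,5): flips 1 -> legal
(3,5): flips 2 -> legal
(4,1): no bracket -> illegal
(4,2): flips 1 -> legal
(5,1): no bracket -> illegal
(5,3): flips 1 -> legal
(5,4): flips 1 -> legal
B mobility = 6
-- W to move --
(0,0): no bracket -> illegal
(0,1): no bracket -> illegal
(0,2): no bracket -> illegal
(0,3): flips 1 -> legal
(0,4): flips 1 -> legal
(0,5): flips 1 -> legal
(1,0): no bracket -> illegal
(1,2): no bracket -> illegal
(1,3): no bracket -> illegal
(1,5): no bracket -> illegal
(2,0): no bracket -> illegal
(2,1): flips 2 -> legal
(3,1): flips 2 -> legal
(3,5): no bracket -> illegal
(4,1): flips 1 -> legal
(4,2): flips 1 -> legal
(5,3): no bracket -> illegal
(5,4): flips 1 -> legal
W mobility = 8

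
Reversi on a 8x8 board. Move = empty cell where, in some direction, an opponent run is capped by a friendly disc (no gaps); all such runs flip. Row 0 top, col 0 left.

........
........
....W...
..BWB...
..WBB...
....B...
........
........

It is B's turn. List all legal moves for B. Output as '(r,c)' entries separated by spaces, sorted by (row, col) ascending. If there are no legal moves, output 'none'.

Answer: (1,4) (2,2) (2,3) (4,1) (5,2)

Derivation:
(1,3): no bracket -> illegal
(1,4): flips 1 -> legal
(1,5): no bracket -> illegal
(2,2): flips 1 -> legal
(2,3): flips 1 -> legal
(2,5): no bracket -> illegal
(3,1): no bracket -> illegal
(3,5): no bracket -> illegal
(4,1): flips 1 -> legal
(5,1): no bracket -> illegal
(5,2): flips 1 -> legal
(5,3): no bracket -> illegal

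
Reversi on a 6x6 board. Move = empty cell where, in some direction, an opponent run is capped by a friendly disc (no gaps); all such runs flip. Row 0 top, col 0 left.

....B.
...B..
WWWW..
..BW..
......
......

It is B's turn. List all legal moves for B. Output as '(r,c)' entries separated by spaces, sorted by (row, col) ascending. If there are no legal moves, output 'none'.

Answer: (1,0) (1,2) (1,4) (3,1) (3,4) (4,3)

Derivation:
(1,0): flips 1 -> legal
(1,1): no bracket -> illegal
(1,2): flips 1 -> legal
(1,4): flips 1 -> legal
(2,4): no bracket -> illegal
(3,0): no bracket -> illegal
(3,1): flips 1 -> legal
(3,4): flips 1 -> legal
(4,2): no bracket -> illegal
(4,3): flips 2 -> legal
(4,4): no bracket -> illegal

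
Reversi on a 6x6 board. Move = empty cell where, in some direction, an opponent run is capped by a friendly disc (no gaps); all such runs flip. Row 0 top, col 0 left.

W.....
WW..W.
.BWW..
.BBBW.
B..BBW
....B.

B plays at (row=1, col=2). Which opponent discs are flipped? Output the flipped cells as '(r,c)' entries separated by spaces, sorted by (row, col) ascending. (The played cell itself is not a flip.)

Answer: (2,2)

Derivation:
Dir NW: first cell '.' (not opp) -> no flip
Dir N: first cell '.' (not opp) -> no flip
Dir NE: first cell '.' (not opp) -> no flip
Dir W: opp run (1,1) (1,0), next=edge -> no flip
Dir E: first cell '.' (not opp) -> no flip
Dir SW: first cell 'B' (not opp) -> no flip
Dir S: opp run (2,2) capped by B -> flip
Dir SE: opp run (2,3) (3,4) (4,5), next=edge -> no flip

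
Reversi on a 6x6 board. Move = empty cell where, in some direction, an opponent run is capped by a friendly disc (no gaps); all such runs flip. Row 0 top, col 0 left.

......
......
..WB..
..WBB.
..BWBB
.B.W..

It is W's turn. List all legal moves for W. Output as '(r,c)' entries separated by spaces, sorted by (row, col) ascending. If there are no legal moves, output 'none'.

Answer: (1,3) (1,4) (2,4) (2,5) (3,1) (3,5) (4,1) (5,2) (5,5)

Derivation:
(1,2): no bracket -> illegal
(1,3): flips 2 -> legal
(1,4): flips 1 -> legal
(2,4): flips 1 -> legal
(2,5): flips 1 -> legal
(3,1): flips 1 -> legal
(3,5): flips 3 -> legal
(4,0): no bracket -> illegal
(4,1): flips 1 -> legal
(5,0): no bracket -> illegal
(5,2): flips 1 -> legal
(5,4): no bracket -> illegal
(5,5): flips 2 -> legal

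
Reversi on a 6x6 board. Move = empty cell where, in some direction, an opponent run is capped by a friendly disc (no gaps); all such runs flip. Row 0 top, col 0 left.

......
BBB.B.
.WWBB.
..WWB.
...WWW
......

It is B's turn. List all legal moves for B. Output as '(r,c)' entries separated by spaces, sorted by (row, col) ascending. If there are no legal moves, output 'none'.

(1,3): no bracket -> illegal
(2,0): flips 2 -> legal
(3,0): flips 1 -> legal
(3,1): flips 3 -> legal
(3,5): no bracket -> illegal
(4,1): flips 1 -> legal
(4,2): flips 3 -> legal
(5,2): flips 1 -> legal
(5,3): flips 2 -> legal
(5,4): flips 4 -> legal
(5,5): flips 3 -> legal

Answer: (2,0) (3,0) (3,1) (4,1) (4,2) (5,2) (5,3) (5,4) (5,5)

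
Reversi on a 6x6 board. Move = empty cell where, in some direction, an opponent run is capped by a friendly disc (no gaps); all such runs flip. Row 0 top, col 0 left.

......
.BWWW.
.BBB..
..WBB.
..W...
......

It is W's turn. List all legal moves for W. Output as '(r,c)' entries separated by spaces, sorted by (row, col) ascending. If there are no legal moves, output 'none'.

Answer: (1,0) (2,4) (3,0) (3,1) (3,5) (4,3) (4,5)

Derivation:
(0,0): no bracket -> illegal
(0,1): no bracket -> illegal
(0,2): no bracket -> illegal
(1,0): flips 2 -> legal
(2,0): no bracket -> illegal
(2,4): flips 1 -> legal
(2,5): no bracket -> illegal
(3,0): flips 1 -> legal
(3,1): flips 1 -> legal
(3,5): flips 2 -> legal
(4,3): flips 2 -> legal
(4,4): no bracket -> illegal
(4,5): flips 2 -> legal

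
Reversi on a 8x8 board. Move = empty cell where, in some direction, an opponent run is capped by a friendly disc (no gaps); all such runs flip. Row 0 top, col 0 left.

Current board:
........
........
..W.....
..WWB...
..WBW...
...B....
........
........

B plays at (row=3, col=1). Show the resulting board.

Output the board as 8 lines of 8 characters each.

Place B at (3,1); scan 8 dirs for brackets.
Dir NW: first cell '.' (not opp) -> no flip
Dir N: first cell '.' (not opp) -> no flip
Dir NE: opp run (2,2), next='.' -> no flip
Dir W: first cell '.' (not opp) -> no flip
Dir E: opp run (3,2) (3,3) capped by B -> flip
Dir SW: first cell '.' (not opp) -> no flip
Dir S: first cell '.' (not opp) -> no flip
Dir SE: opp run (4,2) capped by B -> flip
All flips: (3,2) (3,3) (4,2)

Answer: ........
........
..W.....
.BBBB...
..BBW...
...B....
........
........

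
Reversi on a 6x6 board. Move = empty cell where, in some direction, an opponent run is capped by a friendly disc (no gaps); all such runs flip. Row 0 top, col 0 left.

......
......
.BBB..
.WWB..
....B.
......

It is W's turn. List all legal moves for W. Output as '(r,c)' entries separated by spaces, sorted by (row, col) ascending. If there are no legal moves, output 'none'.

(1,0): flips 1 -> legal
(1,1): flips 1 -> legal
(1,2): flips 1 -> legal
(1,3): flips 1 -> legal
(1,4): flips 1 -> legal
(2,0): no bracket -> illegal
(2,4): no bracket -> illegal
(3,0): no bracket -> illegal
(3,4): flips 1 -> legal
(3,5): no bracket -> illegal
(4,2): no bracket -> illegal
(4,3): no bracket -> illegal
(4,5): no bracket -> illegal
(5,3): no bracket -> illegal
(5,4): no bracket -> illegal
(5,5): no bracket -> illegal

Answer: (1,0) (1,1) (1,2) (1,3) (1,4) (3,4)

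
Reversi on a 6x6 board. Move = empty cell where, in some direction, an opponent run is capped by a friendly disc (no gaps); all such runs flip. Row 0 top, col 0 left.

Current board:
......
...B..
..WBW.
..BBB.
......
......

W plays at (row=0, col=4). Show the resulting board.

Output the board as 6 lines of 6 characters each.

Place W at (0,4); scan 8 dirs for brackets.
Dir NW: edge -> no flip
Dir N: edge -> no flip
Dir NE: edge -> no flip
Dir W: first cell '.' (not opp) -> no flip
Dir E: first cell '.' (not opp) -> no flip
Dir SW: opp run (1,3) capped by W -> flip
Dir S: first cell '.' (not opp) -> no flip
Dir SE: first cell '.' (not opp) -> no flip
All flips: (1,3)

Answer: ....W.
...W..
..WBW.
..BBB.
......
......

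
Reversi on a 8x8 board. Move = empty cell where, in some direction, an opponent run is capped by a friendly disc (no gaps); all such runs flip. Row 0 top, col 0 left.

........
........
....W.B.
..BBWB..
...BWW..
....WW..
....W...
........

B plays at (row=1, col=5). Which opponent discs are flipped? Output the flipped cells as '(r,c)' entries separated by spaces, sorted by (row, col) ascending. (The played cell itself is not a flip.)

Dir NW: first cell '.' (not opp) -> no flip
Dir N: first cell '.' (not opp) -> no flip
Dir NE: first cell '.' (not opp) -> no flip
Dir W: first cell '.' (not opp) -> no flip
Dir E: first cell '.' (not opp) -> no flip
Dir SW: opp run (2,4) capped by B -> flip
Dir S: first cell '.' (not opp) -> no flip
Dir SE: first cell 'B' (not opp) -> no flip

Answer: (2,4)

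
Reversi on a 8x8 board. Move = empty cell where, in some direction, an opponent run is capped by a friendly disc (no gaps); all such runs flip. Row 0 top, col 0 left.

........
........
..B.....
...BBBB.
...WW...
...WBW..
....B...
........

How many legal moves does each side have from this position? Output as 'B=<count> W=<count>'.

Answer: B=8 W=9

Derivation:
-- B to move --
(3,2): flips 1 -> legal
(4,2): flips 1 -> legal
(4,5): no bracket -> illegal
(4,6): flips 1 -> legal
(5,2): flips 2 -> legal
(5,6): flips 1 -> legal
(6,2): flips 2 -> legal
(6,3): flips 2 -> legal
(6,5): no bracket -> illegal
(6,6): flips 2 -> legal
B mobility = 8
-- W to move --
(1,1): flips 2 -> legal
(1,2): no bracket -> illegal
(1,3): no bracket -> illegal
(2,1): no bracket -> illegal
(2,3): flips 1 -> legal
(2,4): flips 1 -> legal
(2,5): flips 1 -> legal
(2,6): flips 1 -> legal
(2,7): no bracket -> illegal
(3,1): no bracket -> illegal
(3,2): no bracket -> illegal
(3,7): no bracket -> illegal
(4,2): no bracket -> illegal
(4,5): no bracket -> illegal
(4,6): no bracket -> illegal
(4,7): no bracket -> illegal
(6,3): no bracket -> illegal
(6,5): flips 1 -> legal
(7,3): flips 1 -> legal
(7,4): flips 2 -> legal
(7,5): flips 1 -> legal
W mobility = 9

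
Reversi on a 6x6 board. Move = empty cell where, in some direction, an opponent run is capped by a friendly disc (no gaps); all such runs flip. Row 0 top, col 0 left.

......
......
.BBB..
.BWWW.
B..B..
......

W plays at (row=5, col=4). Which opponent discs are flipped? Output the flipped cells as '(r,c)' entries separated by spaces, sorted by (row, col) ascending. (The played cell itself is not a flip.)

Answer: (4,3)

Derivation:
Dir NW: opp run (4,3) capped by W -> flip
Dir N: first cell '.' (not opp) -> no flip
Dir NE: first cell '.' (not opp) -> no flip
Dir W: first cell '.' (not opp) -> no flip
Dir E: first cell '.' (not opp) -> no flip
Dir SW: edge -> no flip
Dir S: edge -> no flip
Dir SE: edge -> no flip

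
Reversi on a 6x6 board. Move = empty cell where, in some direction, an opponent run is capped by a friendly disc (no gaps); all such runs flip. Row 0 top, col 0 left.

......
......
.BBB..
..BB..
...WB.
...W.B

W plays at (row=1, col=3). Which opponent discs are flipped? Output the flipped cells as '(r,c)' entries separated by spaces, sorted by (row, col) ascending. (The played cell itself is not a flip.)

Answer: (2,3) (3,3)

Derivation:
Dir NW: first cell '.' (not opp) -> no flip
Dir N: first cell '.' (not opp) -> no flip
Dir NE: first cell '.' (not opp) -> no flip
Dir W: first cell '.' (not opp) -> no flip
Dir E: first cell '.' (not opp) -> no flip
Dir SW: opp run (2,2), next='.' -> no flip
Dir S: opp run (2,3) (3,3) capped by W -> flip
Dir SE: first cell '.' (not opp) -> no flip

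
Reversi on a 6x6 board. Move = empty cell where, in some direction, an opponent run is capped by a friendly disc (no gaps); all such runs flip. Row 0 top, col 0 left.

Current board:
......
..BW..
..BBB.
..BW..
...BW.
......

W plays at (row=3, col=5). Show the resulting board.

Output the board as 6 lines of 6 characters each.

Answer: ......
..BW..
..BBW.
..BW.W
...BW.
......

Derivation:
Place W at (3,5); scan 8 dirs for brackets.
Dir NW: opp run (2,4) capped by W -> flip
Dir N: first cell '.' (not opp) -> no flip
Dir NE: edge -> no flip
Dir W: first cell '.' (not opp) -> no flip
Dir E: edge -> no flip
Dir SW: first cell 'W' (not opp) -> no flip
Dir S: first cell '.' (not opp) -> no flip
Dir SE: edge -> no flip
All flips: (2,4)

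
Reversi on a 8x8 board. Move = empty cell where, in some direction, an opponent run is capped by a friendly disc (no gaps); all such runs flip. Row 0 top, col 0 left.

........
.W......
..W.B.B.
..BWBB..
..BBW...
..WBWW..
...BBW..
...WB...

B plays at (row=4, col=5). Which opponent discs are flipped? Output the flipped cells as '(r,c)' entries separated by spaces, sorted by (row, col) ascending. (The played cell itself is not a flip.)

Dir NW: first cell 'B' (not opp) -> no flip
Dir N: first cell 'B' (not opp) -> no flip
Dir NE: first cell '.' (not opp) -> no flip
Dir W: opp run (4,4) capped by B -> flip
Dir E: first cell '.' (not opp) -> no flip
Dir SW: opp run (5,4) capped by B -> flip
Dir S: opp run (5,5) (6,5), next='.' -> no flip
Dir SE: first cell '.' (not opp) -> no flip

Answer: (4,4) (5,4)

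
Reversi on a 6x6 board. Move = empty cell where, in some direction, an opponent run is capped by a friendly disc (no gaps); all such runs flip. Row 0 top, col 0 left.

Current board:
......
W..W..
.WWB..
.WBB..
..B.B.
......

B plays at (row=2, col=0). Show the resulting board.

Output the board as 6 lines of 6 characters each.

Place B at (2,0); scan 8 dirs for brackets.
Dir NW: edge -> no flip
Dir N: opp run (1,0), next='.' -> no flip
Dir NE: first cell '.' (not opp) -> no flip
Dir W: edge -> no flip
Dir E: opp run (2,1) (2,2) capped by B -> flip
Dir SW: edge -> no flip
Dir S: first cell '.' (not opp) -> no flip
Dir SE: opp run (3,1) capped by B -> flip
All flips: (2,1) (2,2) (3,1)

Answer: ......
W..W..
BBBB..
.BBB..
..B.B.
......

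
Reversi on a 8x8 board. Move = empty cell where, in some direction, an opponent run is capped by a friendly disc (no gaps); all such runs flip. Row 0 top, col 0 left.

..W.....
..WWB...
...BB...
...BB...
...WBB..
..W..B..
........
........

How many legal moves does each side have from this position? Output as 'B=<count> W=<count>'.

-- B to move --
(0,1): flips 1 -> legal
(0,3): flips 1 -> legal
(0,4): no bracket -> illegal
(1,1): flips 2 -> legal
(2,1): no bracket -> illegal
(2,2): no bracket -> illegal
(3,2): no bracket -> illegal
(4,1): no bracket -> illegal
(4,2): flips 1 -> legal
(5,1): no bracket -> illegal
(5,3): flips 1 -> legal
(5,4): no bracket -> illegal
(6,1): flips 2 -> legal
(6,2): no bracket -> illegal
(6,3): no bracket -> illegal
B mobility = 6
-- W to move --
(0,3): no bracket -> illegal
(0,4): no bracket -> illegal
(0,5): no bracket -> illegal
(1,5): flips 1 -> legal
(2,2): no bracket -> illegal
(2,5): flips 1 -> legal
(3,2): no bracket -> illegal
(3,5): flips 1 -> legal
(3,6): no bracket -> illegal
(4,2): no bracket -> illegal
(4,6): flips 2 -> legal
(5,3): no bracket -> illegal
(5,4): no bracket -> illegal
(5,6): flips 3 -> legal
(6,4): no bracket -> illegal
(6,5): no bracket -> illegal
(6,6): no bracket -> illegal
W mobility = 5

Answer: B=6 W=5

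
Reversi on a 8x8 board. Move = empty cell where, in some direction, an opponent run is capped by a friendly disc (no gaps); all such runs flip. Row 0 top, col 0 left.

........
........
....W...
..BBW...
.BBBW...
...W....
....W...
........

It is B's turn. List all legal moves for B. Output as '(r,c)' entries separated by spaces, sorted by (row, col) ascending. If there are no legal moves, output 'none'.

(1,3): no bracket -> illegal
(1,4): no bracket -> illegal
(1,5): flips 1 -> legal
(2,3): no bracket -> illegal
(2,5): flips 1 -> legal
(3,5): flips 1 -> legal
(4,5): flips 1 -> legal
(5,2): no bracket -> illegal
(5,4): no bracket -> illegal
(5,5): flips 1 -> legal
(6,2): no bracket -> illegal
(6,3): flips 1 -> legal
(6,5): no bracket -> illegal
(7,3): no bracket -> illegal
(7,4): no bracket -> illegal
(7,5): flips 2 -> legal

Answer: (1,5) (2,5) (3,5) (4,5) (5,5) (6,3) (7,5)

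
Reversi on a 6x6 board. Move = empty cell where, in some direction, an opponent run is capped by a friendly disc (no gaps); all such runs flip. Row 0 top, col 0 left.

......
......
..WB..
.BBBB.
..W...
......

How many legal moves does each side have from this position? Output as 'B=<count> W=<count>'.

-- B to move --
(1,1): flips 1 -> legal
(1,2): flips 1 -> legal
(1,3): flips 1 -> legal
(2,1): flips 1 -> legal
(4,1): no bracket -> illegal
(4,3): no bracket -> illegal
(5,1): flips 1 -> legal
(5,2): flips 1 -> legal
(5,3): flips 1 -> legal
B mobility = 7
-- W to move --
(1,2): no bracket -> illegal
(1,3): no bracket -> illegal
(1,4): no bracket -> illegal
(2,0): flips 1 -> legal
(2,1): no bracket -> illegal
(2,4): flips 2 -> legal
(2,5): no bracket -> illegal
(3,0): no bracket -> illegal
(3,5): no bracket -> illegal
(4,0): flips 1 -> legal
(4,1): no bracket -> illegal
(4,3): no bracket -> illegal
(4,4): flips 1 -> legal
(4,5): no bracket -> illegal
W mobility = 4

Answer: B=7 W=4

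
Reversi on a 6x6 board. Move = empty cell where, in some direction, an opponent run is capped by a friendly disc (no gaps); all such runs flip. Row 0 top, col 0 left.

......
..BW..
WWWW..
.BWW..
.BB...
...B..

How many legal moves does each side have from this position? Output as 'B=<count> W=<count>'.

-- B to move --
(0,2): no bracket -> illegal
(0,3): no bracket -> illegal
(0,4): flips 2 -> legal
(1,0): no bracket -> illegal
(1,1): flips 1 -> legal
(1,4): flips 3 -> legal
(2,4): flips 1 -> legal
(3,0): flips 1 -> legal
(3,4): flips 3 -> legal
(4,3): no bracket -> illegal
(4,4): no bracket -> illegal
B mobility = 6
-- W to move --
(0,1): flips 1 -> legal
(0,2): flips 1 -> legal
(0,3): flips 1 -> legal
(1,1): flips 1 -> legal
(3,0): flips 1 -> legal
(4,0): flips 1 -> legal
(4,3): no bracket -> illegal
(4,4): no bracket -> illegal
(5,0): flips 1 -> legal
(5,1): flips 3 -> legal
(5,2): flips 1 -> legal
(5,4): no bracket -> illegal
W mobility = 9

Answer: B=6 W=9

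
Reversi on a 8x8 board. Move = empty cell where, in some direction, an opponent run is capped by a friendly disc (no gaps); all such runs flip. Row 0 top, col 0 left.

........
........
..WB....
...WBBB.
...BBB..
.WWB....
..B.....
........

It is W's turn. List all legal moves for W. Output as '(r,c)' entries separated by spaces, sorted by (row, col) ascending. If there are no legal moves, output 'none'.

Answer: (1,3) (2,4) (2,5) (3,7) (5,4) (5,5) (6,3) (7,2) (7,3)

Derivation:
(1,2): no bracket -> illegal
(1,3): flips 1 -> legal
(1,4): no bracket -> illegal
(2,4): flips 1 -> legal
(2,5): flips 2 -> legal
(2,6): no bracket -> illegal
(2,7): no bracket -> illegal
(3,2): no bracket -> illegal
(3,7): flips 3 -> legal
(4,2): no bracket -> illegal
(4,6): no bracket -> illegal
(4,7): no bracket -> illegal
(5,4): flips 1 -> legal
(5,5): flips 1 -> legal
(5,6): no bracket -> illegal
(6,1): no bracket -> illegal
(6,3): flips 2 -> legal
(6,4): no bracket -> illegal
(7,1): no bracket -> illegal
(7,2): flips 1 -> legal
(7,3): flips 1 -> legal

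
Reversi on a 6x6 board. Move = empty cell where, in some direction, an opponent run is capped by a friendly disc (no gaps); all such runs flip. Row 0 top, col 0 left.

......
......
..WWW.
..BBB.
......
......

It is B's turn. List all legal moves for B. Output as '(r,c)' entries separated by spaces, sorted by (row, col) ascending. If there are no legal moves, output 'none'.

Answer: (1,1) (1,2) (1,3) (1,4) (1,5)

Derivation:
(1,1): flips 1 -> legal
(1,2): flips 2 -> legal
(1,3): flips 1 -> legal
(1,4): flips 2 -> legal
(1,5): flips 1 -> legal
(2,1): no bracket -> illegal
(2,5): no bracket -> illegal
(3,1): no bracket -> illegal
(3,5): no bracket -> illegal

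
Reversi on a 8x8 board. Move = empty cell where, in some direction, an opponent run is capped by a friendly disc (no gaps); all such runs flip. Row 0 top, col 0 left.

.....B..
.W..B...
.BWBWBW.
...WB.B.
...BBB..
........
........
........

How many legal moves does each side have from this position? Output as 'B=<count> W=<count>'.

Answer: B=5 W=9

Derivation:
-- B to move --
(0,0): flips 3 -> legal
(0,1): flips 1 -> legal
(0,2): no bracket -> illegal
(1,0): no bracket -> illegal
(1,2): no bracket -> illegal
(1,3): no bracket -> illegal
(1,5): no bracket -> illegal
(1,6): flips 1 -> legal
(1,7): no bracket -> illegal
(2,0): no bracket -> illegal
(2,7): flips 1 -> legal
(3,1): no bracket -> illegal
(3,2): flips 1 -> legal
(3,5): no bracket -> illegal
(3,7): no bracket -> illegal
(4,2): no bracket -> illegal
B mobility = 5
-- W to move --
(0,3): no bracket -> illegal
(0,4): flips 1 -> legal
(0,6): no bracket -> illegal
(1,0): no bracket -> illegal
(1,2): no bracket -> illegal
(1,3): flips 1 -> legal
(1,5): no bracket -> illegal
(1,6): no bracket -> illegal
(2,0): flips 1 -> legal
(2,7): no bracket -> illegal
(3,0): no bracket -> illegal
(3,1): flips 1 -> legal
(3,2): no bracket -> illegal
(3,5): flips 1 -> legal
(3,7): no bracket -> illegal
(4,2): no bracket -> illegal
(4,6): flips 1 -> legal
(4,7): no bracket -> illegal
(5,2): no bracket -> illegal
(5,3): flips 1 -> legal
(5,4): flips 2 -> legal
(5,5): flips 1 -> legal
(5,6): no bracket -> illegal
W mobility = 9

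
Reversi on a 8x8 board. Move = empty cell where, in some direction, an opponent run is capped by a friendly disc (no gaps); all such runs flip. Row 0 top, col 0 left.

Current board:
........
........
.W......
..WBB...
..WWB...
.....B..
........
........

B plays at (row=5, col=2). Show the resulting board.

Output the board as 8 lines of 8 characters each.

Answer: ........
........
.W......
..WBB...
..WBB...
..B..B..
........
........

Derivation:
Place B at (5,2); scan 8 dirs for brackets.
Dir NW: first cell '.' (not opp) -> no flip
Dir N: opp run (4,2) (3,2), next='.' -> no flip
Dir NE: opp run (4,3) capped by B -> flip
Dir W: first cell '.' (not opp) -> no flip
Dir E: first cell '.' (not opp) -> no flip
Dir SW: first cell '.' (not opp) -> no flip
Dir S: first cell '.' (not opp) -> no flip
Dir SE: first cell '.' (not opp) -> no flip
All flips: (4,3)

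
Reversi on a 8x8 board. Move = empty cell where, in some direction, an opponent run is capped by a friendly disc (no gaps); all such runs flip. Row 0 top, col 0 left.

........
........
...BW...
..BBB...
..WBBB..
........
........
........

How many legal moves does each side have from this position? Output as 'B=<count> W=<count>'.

Answer: B=6 W=3

Derivation:
-- B to move --
(1,3): no bracket -> illegal
(1,4): flips 1 -> legal
(1,5): flips 1 -> legal
(2,5): flips 1 -> legal
(3,1): no bracket -> illegal
(3,5): no bracket -> illegal
(4,1): flips 1 -> legal
(5,1): flips 1 -> legal
(5,2): flips 1 -> legal
(5,3): no bracket -> illegal
B mobility = 6
-- W to move --
(1,2): no bracket -> illegal
(1,3): no bracket -> illegal
(1,4): no bracket -> illegal
(2,1): no bracket -> illegal
(2,2): flips 2 -> legal
(2,5): no bracket -> illegal
(3,1): no bracket -> illegal
(3,5): no bracket -> illegal
(3,6): no bracket -> illegal
(4,1): no bracket -> illegal
(4,6): flips 3 -> legal
(5,2): no bracket -> illegal
(5,3): no bracket -> illegal
(5,4): flips 2 -> legal
(5,5): no bracket -> illegal
(5,6): no bracket -> illegal
W mobility = 3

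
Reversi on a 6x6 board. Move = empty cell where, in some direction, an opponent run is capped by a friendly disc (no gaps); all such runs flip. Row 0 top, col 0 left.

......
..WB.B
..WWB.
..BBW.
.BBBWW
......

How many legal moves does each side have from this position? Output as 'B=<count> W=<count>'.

-- B to move --
(0,1): no bracket -> illegal
(0,2): flips 2 -> legal
(0,3): no bracket -> illegal
(1,1): flips 2 -> legal
(1,4): flips 1 -> legal
(2,1): flips 2 -> legal
(2,5): flips 1 -> legal
(3,1): flips 1 -> legal
(3,5): flips 1 -> legal
(5,3): no bracket -> illegal
(5,4): flips 2 -> legal
(5,5): flips 1 -> legal
B mobility = 9
-- W to move --
(0,2): no bracket -> illegal
(0,3): flips 1 -> legal
(0,4): flips 1 -> legal
(0,5): no bracket -> illegal
(1,4): flips 2 -> legal
(2,1): no bracket -> illegal
(2,5): flips 1 -> legal
(3,0): no bracket -> illegal
(3,1): flips 2 -> legal
(3,5): no bracket -> illegal
(4,0): flips 3 -> legal
(5,0): flips 2 -> legal
(5,1): no bracket -> illegal
(5,2): flips 3 -> legal
(5,3): flips 2 -> legal
(5,4): no bracket -> illegal
W mobility = 9

Answer: B=9 W=9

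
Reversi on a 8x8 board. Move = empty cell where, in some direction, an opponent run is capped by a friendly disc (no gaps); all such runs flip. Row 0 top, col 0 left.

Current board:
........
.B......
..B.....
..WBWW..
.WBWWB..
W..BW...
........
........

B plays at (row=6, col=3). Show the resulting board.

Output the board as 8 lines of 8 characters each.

Place B at (6,3); scan 8 dirs for brackets.
Dir NW: first cell '.' (not opp) -> no flip
Dir N: first cell 'B' (not opp) -> no flip
Dir NE: opp run (5,4) capped by B -> flip
Dir W: first cell '.' (not opp) -> no flip
Dir E: first cell '.' (not opp) -> no flip
Dir SW: first cell '.' (not opp) -> no flip
Dir S: first cell '.' (not opp) -> no flip
Dir SE: first cell '.' (not opp) -> no flip
All flips: (5,4)

Answer: ........
.B......
..B.....
..WBWW..
.WBWWB..
W..BB...
...B....
........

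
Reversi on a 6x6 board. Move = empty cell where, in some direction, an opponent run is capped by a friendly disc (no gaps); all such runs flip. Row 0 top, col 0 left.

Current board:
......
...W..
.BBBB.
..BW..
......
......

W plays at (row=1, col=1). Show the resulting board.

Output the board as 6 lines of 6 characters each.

Answer: ......
.W.W..
.BWBB.
..BW..
......
......

Derivation:
Place W at (1,1); scan 8 dirs for brackets.
Dir NW: first cell '.' (not opp) -> no flip
Dir N: first cell '.' (not opp) -> no flip
Dir NE: first cell '.' (not opp) -> no flip
Dir W: first cell '.' (not opp) -> no flip
Dir E: first cell '.' (not opp) -> no flip
Dir SW: first cell '.' (not opp) -> no flip
Dir S: opp run (2,1), next='.' -> no flip
Dir SE: opp run (2,2) capped by W -> flip
All flips: (2,2)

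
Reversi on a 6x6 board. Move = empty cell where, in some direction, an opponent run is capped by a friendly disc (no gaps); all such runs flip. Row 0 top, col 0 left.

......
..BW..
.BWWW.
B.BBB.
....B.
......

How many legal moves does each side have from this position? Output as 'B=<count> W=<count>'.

-- B to move --
(0,2): no bracket -> illegal
(0,3): flips 2 -> legal
(0,4): no bracket -> illegal
(1,1): flips 1 -> legal
(1,4): flips 3 -> legal
(1,5): flips 1 -> legal
(2,5): flips 3 -> legal
(3,1): no bracket -> illegal
(3,5): no bracket -> illegal
B mobility = 5
-- W to move --
(0,1): flips 1 -> legal
(0,2): flips 1 -> legal
(0,3): no bracket -> illegal
(1,0): no bracket -> illegal
(1,1): flips 1 -> legal
(2,0): flips 1 -> legal
(2,5): no bracket -> illegal
(3,1): no bracket -> illegal
(3,5): no bracket -> illegal
(4,0): no bracket -> illegal
(4,1): flips 1 -> legal
(4,2): flips 2 -> legal
(4,3): flips 1 -> legal
(4,5): flips 1 -> legal
(5,3): no bracket -> illegal
(5,4): flips 2 -> legal
(5,5): flips 2 -> legal
W mobility = 10

Answer: B=5 W=10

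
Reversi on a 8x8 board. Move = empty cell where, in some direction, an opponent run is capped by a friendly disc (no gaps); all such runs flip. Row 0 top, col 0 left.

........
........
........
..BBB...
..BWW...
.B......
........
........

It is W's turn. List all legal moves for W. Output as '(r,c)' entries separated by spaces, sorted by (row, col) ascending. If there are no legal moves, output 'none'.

(2,1): flips 1 -> legal
(2,2): flips 1 -> legal
(2,3): flips 1 -> legal
(2,4): flips 1 -> legal
(2,5): flips 1 -> legal
(3,1): no bracket -> illegal
(3,5): no bracket -> illegal
(4,0): no bracket -> illegal
(4,1): flips 1 -> legal
(4,5): no bracket -> illegal
(5,0): no bracket -> illegal
(5,2): no bracket -> illegal
(5,3): no bracket -> illegal
(6,0): no bracket -> illegal
(6,1): no bracket -> illegal
(6,2): no bracket -> illegal

Answer: (2,1) (2,2) (2,3) (2,4) (2,5) (4,1)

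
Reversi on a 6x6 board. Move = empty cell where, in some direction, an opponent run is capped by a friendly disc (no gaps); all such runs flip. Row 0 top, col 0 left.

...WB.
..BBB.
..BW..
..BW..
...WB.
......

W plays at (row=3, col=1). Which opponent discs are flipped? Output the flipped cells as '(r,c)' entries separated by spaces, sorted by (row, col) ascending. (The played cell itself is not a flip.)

Answer: (3,2)

Derivation:
Dir NW: first cell '.' (not opp) -> no flip
Dir N: first cell '.' (not opp) -> no flip
Dir NE: opp run (2,2) (1,3) (0,4), next=edge -> no flip
Dir W: first cell '.' (not opp) -> no flip
Dir E: opp run (3,2) capped by W -> flip
Dir SW: first cell '.' (not opp) -> no flip
Dir S: first cell '.' (not opp) -> no flip
Dir SE: first cell '.' (not opp) -> no flip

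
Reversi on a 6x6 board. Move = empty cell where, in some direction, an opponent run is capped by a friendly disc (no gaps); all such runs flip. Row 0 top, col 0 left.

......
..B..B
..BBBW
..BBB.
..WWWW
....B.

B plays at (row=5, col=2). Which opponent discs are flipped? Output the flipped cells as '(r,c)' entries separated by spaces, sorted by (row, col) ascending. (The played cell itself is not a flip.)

Answer: (4,2) (4,3)

Derivation:
Dir NW: first cell '.' (not opp) -> no flip
Dir N: opp run (4,2) capped by B -> flip
Dir NE: opp run (4,3) capped by B -> flip
Dir W: first cell '.' (not opp) -> no flip
Dir E: first cell '.' (not opp) -> no flip
Dir SW: edge -> no flip
Dir S: edge -> no flip
Dir SE: edge -> no flip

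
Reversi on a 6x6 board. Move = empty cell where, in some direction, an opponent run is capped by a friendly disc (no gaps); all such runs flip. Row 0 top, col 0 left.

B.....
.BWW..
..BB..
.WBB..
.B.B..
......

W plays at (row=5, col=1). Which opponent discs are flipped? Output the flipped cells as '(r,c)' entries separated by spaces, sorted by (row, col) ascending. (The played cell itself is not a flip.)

Answer: (4,1)

Derivation:
Dir NW: first cell '.' (not opp) -> no flip
Dir N: opp run (4,1) capped by W -> flip
Dir NE: first cell '.' (not opp) -> no flip
Dir W: first cell '.' (not opp) -> no flip
Dir E: first cell '.' (not opp) -> no flip
Dir SW: edge -> no flip
Dir S: edge -> no flip
Dir SE: edge -> no flip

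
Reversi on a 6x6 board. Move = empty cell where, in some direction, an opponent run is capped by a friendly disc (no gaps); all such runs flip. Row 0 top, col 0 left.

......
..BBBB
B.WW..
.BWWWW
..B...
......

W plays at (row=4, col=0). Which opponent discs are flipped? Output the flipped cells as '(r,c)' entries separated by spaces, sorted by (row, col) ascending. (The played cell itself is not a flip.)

Answer: (3,1)

Derivation:
Dir NW: edge -> no flip
Dir N: first cell '.' (not opp) -> no flip
Dir NE: opp run (3,1) capped by W -> flip
Dir W: edge -> no flip
Dir E: first cell '.' (not opp) -> no flip
Dir SW: edge -> no flip
Dir S: first cell '.' (not opp) -> no flip
Dir SE: first cell '.' (not opp) -> no flip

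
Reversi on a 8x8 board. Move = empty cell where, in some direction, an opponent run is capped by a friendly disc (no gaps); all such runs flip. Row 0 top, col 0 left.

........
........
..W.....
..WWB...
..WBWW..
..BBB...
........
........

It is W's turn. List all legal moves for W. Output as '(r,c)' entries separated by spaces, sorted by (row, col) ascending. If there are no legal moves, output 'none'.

(2,3): flips 1 -> legal
(2,4): flips 1 -> legal
(2,5): no bracket -> illegal
(3,5): flips 1 -> legal
(4,1): no bracket -> illegal
(5,1): no bracket -> illegal
(5,5): no bracket -> illegal
(6,1): no bracket -> illegal
(6,2): flips 2 -> legal
(6,3): flips 3 -> legal
(6,4): flips 2 -> legal
(6,5): flips 2 -> legal

Answer: (2,3) (2,4) (3,5) (6,2) (6,3) (6,4) (6,5)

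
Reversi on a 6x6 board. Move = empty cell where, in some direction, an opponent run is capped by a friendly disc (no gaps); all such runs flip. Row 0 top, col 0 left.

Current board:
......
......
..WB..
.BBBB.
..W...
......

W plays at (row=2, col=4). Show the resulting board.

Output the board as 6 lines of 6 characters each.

Answer: ......
......
..WWW.
.BBWB.
..W...
......

Derivation:
Place W at (2,4); scan 8 dirs for brackets.
Dir NW: first cell '.' (not opp) -> no flip
Dir N: first cell '.' (not opp) -> no flip
Dir NE: first cell '.' (not opp) -> no flip
Dir W: opp run (2,3) capped by W -> flip
Dir E: first cell '.' (not opp) -> no flip
Dir SW: opp run (3,3) capped by W -> flip
Dir S: opp run (3,4), next='.' -> no flip
Dir SE: first cell '.' (not opp) -> no flip
All flips: (2,3) (3,3)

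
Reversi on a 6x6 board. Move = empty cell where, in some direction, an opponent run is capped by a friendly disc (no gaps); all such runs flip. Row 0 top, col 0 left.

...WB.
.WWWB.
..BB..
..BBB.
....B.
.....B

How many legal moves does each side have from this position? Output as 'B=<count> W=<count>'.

Answer: B=4 W=7

Derivation:
-- B to move --
(0,0): flips 1 -> legal
(0,1): flips 1 -> legal
(0,2): flips 2 -> legal
(1,0): flips 3 -> legal
(2,0): no bracket -> illegal
(2,1): no bracket -> illegal
(2,4): no bracket -> illegal
B mobility = 4
-- W to move --
(0,5): flips 1 -> legal
(1,5): flips 1 -> legal
(2,1): no bracket -> illegal
(2,4): no bracket -> illegal
(2,5): flips 1 -> legal
(3,1): flips 1 -> legal
(3,5): no bracket -> illegal
(4,1): no bracket -> illegal
(4,2): flips 2 -> legal
(4,3): flips 2 -> legal
(4,5): flips 2 -> legal
(5,3): no bracket -> illegal
(5,4): no bracket -> illegal
W mobility = 7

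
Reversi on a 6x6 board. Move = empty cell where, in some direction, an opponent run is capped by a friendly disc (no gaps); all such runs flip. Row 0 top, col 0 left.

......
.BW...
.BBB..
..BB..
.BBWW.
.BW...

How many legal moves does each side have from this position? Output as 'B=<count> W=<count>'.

-- B to move --
(0,1): flips 1 -> legal
(0,2): flips 1 -> legal
(0,3): flips 1 -> legal
(1,3): flips 1 -> legal
(3,4): no bracket -> illegal
(3,5): no bracket -> illegal
(4,5): flips 2 -> legal
(5,3): flips 2 -> legal
(5,4): flips 1 -> legal
(5,5): flips 1 -> legal
B mobility = 8
-- W to move --
(0,0): flips 3 -> legal
(0,1): no bracket -> illegal
(0,2): no bracket -> illegal
(1,0): flips 3 -> legal
(1,3): flips 2 -> legal
(1,4): no bracket -> illegal
(2,0): no bracket -> illegal
(2,4): no bracket -> illegal
(3,0): flips 2 -> legal
(3,1): no bracket -> illegal
(3,4): flips 1 -> legal
(4,0): flips 2 -> legal
(5,0): flips 1 -> legal
(5,3): no bracket -> illegal
W mobility = 7

Answer: B=8 W=7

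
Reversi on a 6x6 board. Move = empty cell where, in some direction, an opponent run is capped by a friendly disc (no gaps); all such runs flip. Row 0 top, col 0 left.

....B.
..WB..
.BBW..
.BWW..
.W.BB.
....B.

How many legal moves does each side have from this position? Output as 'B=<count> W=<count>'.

-- B to move --
(0,1): no bracket -> illegal
(0,2): flips 1 -> legal
(0,3): flips 1 -> legal
(1,1): flips 1 -> legal
(1,4): no bracket -> illegal
(2,4): flips 1 -> legal
(3,0): no bracket -> illegal
(3,4): flips 2 -> legal
(4,0): no bracket -> illegal
(4,2): flips 1 -> legal
(5,0): no bracket -> illegal
(5,1): flips 1 -> legal
(5,2): no bracket -> illegal
B mobility = 7
-- W to move --
(0,2): no bracket -> illegal
(0,3): flips 1 -> legal
(0,5): no bracket -> illegal
(1,0): flips 1 -> legal
(1,1): flips 3 -> legal
(1,4): flips 1 -> legal
(1,5): no bracket -> illegal
(2,0): flips 2 -> legal
(2,4): no bracket -> illegal
(3,0): flips 2 -> legal
(3,4): no bracket -> illegal
(3,5): no bracket -> illegal
(4,0): no bracket -> illegal
(4,2): no bracket -> illegal
(4,5): no bracket -> illegal
(5,2): no bracket -> illegal
(5,3): flips 1 -> legal
(5,5): flips 1 -> legal
W mobility = 8

Answer: B=7 W=8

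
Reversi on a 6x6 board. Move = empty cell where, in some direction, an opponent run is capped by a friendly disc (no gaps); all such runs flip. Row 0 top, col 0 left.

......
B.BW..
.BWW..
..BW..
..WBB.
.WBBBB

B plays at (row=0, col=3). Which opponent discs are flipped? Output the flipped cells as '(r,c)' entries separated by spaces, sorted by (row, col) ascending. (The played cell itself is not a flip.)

Answer: (1,3) (2,3) (3,3)

Derivation:
Dir NW: edge -> no flip
Dir N: edge -> no flip
Dir NE: edge -> no flip
Dir W: first cell '.' (not opp) -> no flip
Dir E: first cell '.' (not opp) -> no flip
Dir SW: first cell 'B' (not opp) -> no flip
Dir S: opp run (1,3) (2,3) (3,3) capped by B -> flip
Dir SE: first cell '.' (not opp) -> no flip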